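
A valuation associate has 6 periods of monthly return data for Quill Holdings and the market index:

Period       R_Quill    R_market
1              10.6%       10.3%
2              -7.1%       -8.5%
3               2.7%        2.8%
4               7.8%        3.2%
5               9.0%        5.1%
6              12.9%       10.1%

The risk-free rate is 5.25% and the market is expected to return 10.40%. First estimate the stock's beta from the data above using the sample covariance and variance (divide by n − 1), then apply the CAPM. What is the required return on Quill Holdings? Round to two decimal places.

10.49%

Mean R_i = (10.6 − 7.1 + 2.7 + 7.8 + 9.0 + 12.9) / 6 = 5.9833%
Mean R_m = (10.3 − 8.5 + 2.8 + 3.2 + 5.1 + 10.1) / 6 = 3.8333%
Σ(R_i − R̄_i)(R_m − R̄_m) = 240.6233  ⇒  Cov = 240.6233 / 5 = 48.1247
Σ(R_m − R̄_m)² = 236.2733  ⇒  Var(R_m) = 236.2733 / 5 = 47.2547
β = Cov / Var(R_m) = 48.1247 / 47.2547 = 1.0184
MRP = 10.40% − 5.25% = 5.15%
E(R) = R_f + β × MRP = 5.25% + 1.0184 × 5.15% = 10.49%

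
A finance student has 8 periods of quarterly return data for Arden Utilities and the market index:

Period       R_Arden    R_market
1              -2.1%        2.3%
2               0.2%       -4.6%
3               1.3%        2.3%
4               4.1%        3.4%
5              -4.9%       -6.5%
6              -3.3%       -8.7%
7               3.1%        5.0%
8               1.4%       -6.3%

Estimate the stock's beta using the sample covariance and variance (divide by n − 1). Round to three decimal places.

Mean R_i = (-2.1 + 0.2 + 1.3 + 4.1 − 4.9 − 3.3 + 3.1 + 1.4) / 8 = -0.0250%
Mean R_m = (2.3 − 4.6 + 2.3 + 3.4 − 6.5 − 8.7 + 5.0 − 6.3) / 8 = -1.6375%
Σ(R_i − R̄_i)(R_m − R̄_m) = 78.0925  ⇒  Cov = 78.0925 / 7 = 11.1561
Σ(R_m − R̄_m)² = 204.4788  ⇒  Var(R_m) = 204.4788 / 7 = 29.2113
β = Cov / Var(R_m) = 11.1561 / 29.2113 = 0.3819

0.382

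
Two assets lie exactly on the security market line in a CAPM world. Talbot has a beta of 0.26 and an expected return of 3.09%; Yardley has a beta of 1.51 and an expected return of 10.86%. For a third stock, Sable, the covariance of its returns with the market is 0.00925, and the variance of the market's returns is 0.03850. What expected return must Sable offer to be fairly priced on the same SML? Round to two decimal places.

MRP = (10.86% − 3.09%) / (1.51 − 0.26) = 6.2160%
R_f = 3.09% − 0.26 × 6.2160% = 1.4738%
β_Sable = Cov / Var(R_m) = 0.00925 / 0.03850 = 0.2403
E(R_Sable) = R_f + β × MRP = 1.4738% + 0.2403 × 6.2160% = 2.97%

2.97%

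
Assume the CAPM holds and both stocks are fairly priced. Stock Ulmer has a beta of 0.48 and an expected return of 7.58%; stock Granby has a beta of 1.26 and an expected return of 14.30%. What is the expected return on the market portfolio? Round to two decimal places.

12.06%

Both satisfy E(R) = R_f + β·MRP, so the slope of the SML is
MRP = (14.30% − 7.58%) / (1.26 − 0.48) = 6.72% / 0.78 = 8.6154%
R_f = E(R_Ulmer) − β_Ulmer·MRP = 7.58% − 0.48 × 8.6154% = 3.4446%
E(R_m) = R_f + MRP = 3.4446% + 8.6154% = 12.06%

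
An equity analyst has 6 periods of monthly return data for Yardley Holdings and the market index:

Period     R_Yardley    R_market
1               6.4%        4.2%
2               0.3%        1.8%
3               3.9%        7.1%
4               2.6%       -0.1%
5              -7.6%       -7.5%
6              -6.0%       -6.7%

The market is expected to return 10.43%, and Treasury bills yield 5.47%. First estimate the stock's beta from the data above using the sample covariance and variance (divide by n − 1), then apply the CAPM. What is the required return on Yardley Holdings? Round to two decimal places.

Mean R_i = (6.4 + 0.3 + 3.9 + 2.6 − 7.6 − 6.0) / 6 = -0.0667%
Mean R_m = (4.2 + 1.8 + 7.1 − 0.1 − 7.5 − 6.7) / 6 = -0.2000%
Σ(R_i − R̄_i)(R_m − R̄_m) = 151.9700  ⇒  Cov = 151.9700 / 5 = 30.3940
Σ(R_m − R̄_m)² = 172.2000  ⇒  Var(R_m) = 172.2000 / 5 = 34.4400
β = Cov / Var(R_m) = 30.3940 / 34.4400 = 0.8825
MRP = 10.43% − 5.47% = 4.96%
E(R) = R_f + β × MRP = 5.47% + 0.8825 × 4.96% = 9.85%

9.85%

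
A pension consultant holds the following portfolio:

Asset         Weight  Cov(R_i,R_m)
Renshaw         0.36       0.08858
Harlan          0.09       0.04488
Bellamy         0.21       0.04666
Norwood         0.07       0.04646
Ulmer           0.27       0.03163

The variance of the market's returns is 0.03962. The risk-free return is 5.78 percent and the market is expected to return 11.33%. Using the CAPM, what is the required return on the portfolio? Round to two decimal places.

13.84%

β_Renshaw = 0.08858 / 0.03962 = 2.2357
β_Harlan = 0.04488 / 0.03962 = 1.1328
β_Bellamy = 0.04666 / 0.03962 = 1.1777
β_Norwood = 0.04646 / 0.03962 = 1.1726
β_Ulmer = 0.03163 / 0.03962 = 0.7983
β_P = Σ w_i β_i = 0.36×2.2357 + 0.09×1.1328 + 0.21×1.1777 + 0.07×1.1726 + 0.27×0.7983 = 1.4517
MRP = 11.33% − 5.78% = 5.55%
E(R_P) = R_f + β_P × MRP = 5.78% + 1.4517 × 5.55% = 13.84%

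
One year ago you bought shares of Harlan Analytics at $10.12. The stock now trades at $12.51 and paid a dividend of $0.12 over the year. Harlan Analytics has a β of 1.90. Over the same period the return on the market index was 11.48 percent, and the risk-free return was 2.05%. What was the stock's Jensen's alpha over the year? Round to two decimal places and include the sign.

Realised HPR = (P1 + D1 − P0) / P0 = (12.51 + 0.12 − 10.12) / 10.12 = 2.51 / 10.12 = 24.8024%
MRP = 11.48% − 2.05% = 9.43%
CAPM required = R_f + β·MRP = 2.05% + 1.90 × 9.43% = 19.9670%
α = realised − required = 24.8024% − 19.9670% = +4.84%

+4.84%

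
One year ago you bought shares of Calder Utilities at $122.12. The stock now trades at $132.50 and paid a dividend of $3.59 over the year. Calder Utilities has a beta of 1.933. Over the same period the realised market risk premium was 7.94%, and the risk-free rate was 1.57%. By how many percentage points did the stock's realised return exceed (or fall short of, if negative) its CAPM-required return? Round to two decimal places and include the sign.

Realised HPR = (P1 + D1 − P0) / P0 = (132.50 + 3.59 − 122.12) / 122.12 = 13.97 / 122.12 = 11.4396%
CAPM required = R_f + β·MRP = 1.57% + 1.933 × 7.94% = 16.91802%
α = realised − required = 11.4396% − 16.91802% = -5.48%

-5.48%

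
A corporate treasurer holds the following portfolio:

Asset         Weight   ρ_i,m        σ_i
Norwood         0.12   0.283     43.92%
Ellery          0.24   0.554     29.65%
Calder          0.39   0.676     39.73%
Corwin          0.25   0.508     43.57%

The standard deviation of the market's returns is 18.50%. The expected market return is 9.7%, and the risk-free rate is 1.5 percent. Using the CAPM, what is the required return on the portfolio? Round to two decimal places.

β_Norwood = 0.283 × 43.92% / 18.50% = 0.6719
β_Ellery = 0.554 × 29.65% / 18.50% = 0.8879
β_Calder = 0.676 × 39.73% / 18.50% = 1.4518
β_Corwin = 0.508 × 43.57% / 18.50% = 1.1964
β_P = Σ w_i β_i = 0.12×0.6719 + 0.24×0.8879 + 0.39×1.4518 + 0.25×1.1964 = 1.1590
MRP = 9.7% − 1.5% = 8.20%
E(R_P) = R_f + β_P × MRP = 1.5% + 1.1590 × 8.2% = 11.00%

11.00%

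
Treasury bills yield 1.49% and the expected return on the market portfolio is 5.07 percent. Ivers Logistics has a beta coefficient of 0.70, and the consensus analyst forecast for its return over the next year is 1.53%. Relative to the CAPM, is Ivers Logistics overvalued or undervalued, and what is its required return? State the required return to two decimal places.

MRP = 5.07% − 1.49% = 3.58%
Required return = R_f + β·MRP = 1.49% + 0.70 × 3.58% = 4.00%
Forecast 1.53% < required 4.00% → the stock plots below the SML → overvalued.

Overvalued; required return 4.00%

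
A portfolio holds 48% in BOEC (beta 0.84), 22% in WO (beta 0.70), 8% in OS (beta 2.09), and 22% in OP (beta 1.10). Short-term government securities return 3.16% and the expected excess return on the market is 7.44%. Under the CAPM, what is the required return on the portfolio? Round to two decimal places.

10.35%

β_P = Σ w_i β_i = 0.48×0.84 + 0.22×0.70 + 0.08×2.09 + 0.22×1.10 = 0.9664
E(R_P) = R_f + β_P × MRP = 3.16% + 0.9664 × 7.44% = 10.35%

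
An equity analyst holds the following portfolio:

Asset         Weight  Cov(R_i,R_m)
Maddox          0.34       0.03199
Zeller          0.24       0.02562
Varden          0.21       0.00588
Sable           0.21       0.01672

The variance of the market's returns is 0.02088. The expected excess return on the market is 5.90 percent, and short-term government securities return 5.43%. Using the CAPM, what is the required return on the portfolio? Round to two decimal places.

11.58%

β_Maddox = 0.03199 / 0.02088 = 1.5321
β_Zeller = 0.02562 / 0.02088 = 1.2270
β_Varden = 0.00588 / 0.02088 = 0.2816
β_Sable = 0.01672 / 0.02088 = 0.8008
β_P = Σ w_i β_i = 0.34×1.5321 + 0.24×1.2270 + 0.21×0.2816 + 0.21×0.8008 = 1.0427
E(R_P) = R_f + β_P × MRP = 5.43% + 1.0427 × 5.90% = 11.58%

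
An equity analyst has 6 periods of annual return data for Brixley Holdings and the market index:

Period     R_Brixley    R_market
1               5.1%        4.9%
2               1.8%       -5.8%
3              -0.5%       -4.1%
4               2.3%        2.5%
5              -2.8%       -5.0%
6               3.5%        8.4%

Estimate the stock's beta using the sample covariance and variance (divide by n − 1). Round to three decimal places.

Mean R_i = (5.1 + 1.8 − 0.5 + 2.3 − 2.8 + 3.5) / 6 = 1.5667%
Mean R_m = (4.9 − 5.8 − 4.1 + 2.5 − 5.0 + 8.4) / 6 = 0.1500%
Σ(R_i − R̄_i)(R_m − R̄_m) = 64.3400  ⇒  Cov = 64.3400 / 5 = 12.8680
Σ(R_m − R̄_m)² = 176.1350  ⇒  Var(R_m) = 176.1350 / 5 = 35.2270
β = Cov / Var(R_m) = 12.8680 / 35.2270 = 0.3653

0.365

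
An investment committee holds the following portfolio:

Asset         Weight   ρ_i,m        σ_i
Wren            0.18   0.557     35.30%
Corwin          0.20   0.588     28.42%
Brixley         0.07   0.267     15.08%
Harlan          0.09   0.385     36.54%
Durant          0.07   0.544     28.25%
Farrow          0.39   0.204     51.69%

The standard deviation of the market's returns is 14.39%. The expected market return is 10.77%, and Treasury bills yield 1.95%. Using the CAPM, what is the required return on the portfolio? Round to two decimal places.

β_Wren = 0.557 × 35.30% / 14.39% = 1.3664
β_Corwin = 0.588 × 28.42% / 14.39% = 1.1613
β_Brixley = 0.267 × 15.08% / 14.39% = 0.2798
β_Harlan = 0.385 × 36.54% / 14.39% = 0.9776
β_Durant = 0.544 × 28.25% / 14.39% = 1.0680
β_Farrow = 0.204 × 51.69% / 14.39% = 0.7328
β_P = Σ w_i β_i = 0.18×1.3664 + 0.20×1.1613 + 0.07×0.2798 + 0.09×0.9776 + 0.07×1.0680 + 0.39×0.7328 = 0.9463
MRP = 10.77% − 1.95% = 8.82%
E(R_P) = R_f + β_P × MRP = 1.95% + 0.9463 × 8.82% = 10.30%

10.30%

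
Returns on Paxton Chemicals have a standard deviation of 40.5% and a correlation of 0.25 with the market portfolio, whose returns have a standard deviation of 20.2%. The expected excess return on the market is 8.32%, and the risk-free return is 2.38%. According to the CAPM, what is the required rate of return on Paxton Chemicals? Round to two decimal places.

6.55%

β = ρ × σ_i / σ_m = 0.25 × 40.5% / 20.2% = 0.5012
E(R) = 2.38% + 0.5012 × 8.32% = 6.55%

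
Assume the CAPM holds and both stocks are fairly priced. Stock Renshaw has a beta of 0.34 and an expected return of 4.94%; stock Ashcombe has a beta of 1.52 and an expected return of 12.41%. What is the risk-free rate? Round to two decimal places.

Both satisfy E(R) = R_f + β·MRP, so the slope of the SML is
MRP = (12.41% − 4.94%) / (1.52 − 0.34) = 7.47% / 1.18 = 6.3305%
R_f = E(R_Renshaw) − β_Renshaw·MRP = 4.94% − 0.34 × 6.3305% = 2.7876%

2.79%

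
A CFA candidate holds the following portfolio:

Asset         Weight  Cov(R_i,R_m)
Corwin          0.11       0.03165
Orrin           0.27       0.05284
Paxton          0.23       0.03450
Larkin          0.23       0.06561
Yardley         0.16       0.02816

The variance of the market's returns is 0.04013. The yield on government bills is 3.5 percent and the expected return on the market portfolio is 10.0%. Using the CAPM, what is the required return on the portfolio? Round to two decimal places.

β_Corwin = 0.03165 / 0.04013 = 0.7887
β_Orrin = 0.05284 / 0.04013 = 1.3167
β_Paxton = 0.03450 / 0.04013 = 0.8597
β_Larkin = 0.06561 / 0.04013 = 1.6349
β_Yardley = 0.02816 / 0.04013 = 0.7017
β_P = Σ w_i β_i = 0.11×0.7887 + 0.27×1.3167 + 0.23×0.8597 + 0.23×1.6349 + 0.16×0.7017 = 1.1283
MRP = 10.0% − 3.5% = 6.50%
E(R_P) = R_f + β_P × MRP = 3.5% + 1.1283 × 6.5% = 10.83%

10.83%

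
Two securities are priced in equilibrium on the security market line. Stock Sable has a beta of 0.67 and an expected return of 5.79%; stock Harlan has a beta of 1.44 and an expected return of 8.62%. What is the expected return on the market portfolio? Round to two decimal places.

7.00%

Both satisfy E(R) = R_f + β·MRP, so the slope of the SML is
MRP = (8.62% − 5.79%) / (1.44 − 0.67) = 2.83% / 0.77 = 3.6753%
R_f = E(R_Sable) − β_Sable·MRP = 5.79% − 0.67 × 3.6753% = 3.3275%
E(R_m) = R_f + MRP = 3.3275% + 3.6753% = 7.00%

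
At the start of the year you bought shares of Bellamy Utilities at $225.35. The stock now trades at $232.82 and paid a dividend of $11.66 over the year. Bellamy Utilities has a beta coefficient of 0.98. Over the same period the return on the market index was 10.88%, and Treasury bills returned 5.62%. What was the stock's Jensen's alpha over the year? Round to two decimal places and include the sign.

Realised HPR = (P1 + D1 − P0) / P0 = (232.82 + 11.66 − 225.35) / 225.35 = 19.13 / 225.35 = 8.4890%
MRP = 10.88% − 5.62% = 5.26%
CAPM required = R_f + β·MRP = 5.62% + 0.98 × 5.26% = 10.7748%
α = realised − required = 8.4890% − 10.7748% = -2.29%

-2.29%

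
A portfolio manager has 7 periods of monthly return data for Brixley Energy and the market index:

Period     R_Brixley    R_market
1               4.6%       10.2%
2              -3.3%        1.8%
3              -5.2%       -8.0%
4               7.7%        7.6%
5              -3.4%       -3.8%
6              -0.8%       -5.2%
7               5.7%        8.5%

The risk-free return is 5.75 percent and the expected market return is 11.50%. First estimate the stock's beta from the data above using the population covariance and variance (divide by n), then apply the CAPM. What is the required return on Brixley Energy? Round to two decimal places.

9.26%

Mean R_i = (4.6 − 3.3 − 5.2 + 7.7 − 3.4 − 0.8 + 5.7) / 7 = 0.7571%
Mean R_m = (10.2 + 1.8 − 8.0 + 7.6 − 3.8 − 5.2 + 8.5) / 7 = 1.5857%
Σ(R_i − R̄_i)(R_m − R̄_m) = 198.2257  ⇒  Cov = 198.2257 / 7 = 28.3180
Σ(R_m − R̄_m)² = 325.1686  ⇒  Var(R_m) = 325.1686 / 7 = 46.4527
β = Cov / Var(R_m) = 28.3180 / 46.4527 = 0.6096
MRP = 11.50% − 5.75% = 5.75%
E(R) = R_f + β × MRP = 5.75% + 0.6096 × 5.75% = 9.26%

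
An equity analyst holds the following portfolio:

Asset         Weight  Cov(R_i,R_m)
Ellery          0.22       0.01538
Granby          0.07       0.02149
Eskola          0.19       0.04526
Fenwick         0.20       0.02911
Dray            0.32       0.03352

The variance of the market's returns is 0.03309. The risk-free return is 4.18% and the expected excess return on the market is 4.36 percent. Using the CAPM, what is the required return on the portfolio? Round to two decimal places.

β_Ellery = 0.01538 / 0.03309 = 0.4648
β_Granby = 0.02149 / 0.03309 = 0.6494
β_Eskola = 0.04526 / 0.03309 = 1.3678
β_Fenwick = 0.02911 / 0.03309 = 0.8797
β_Dray = 0.03352 / 0.03309 = 1.0130
β_P = Σ w_i β_i = 0.22×0.4648 + 0.07×0.6494 + 0.19×1.3678 + 0.20×0.8797 + 0.32×1.0130 = 0.9077
E(R_P) = R_f + β_P × MRP = 4.18% + 0.9077 × 4.36% = 8.14%

8.14%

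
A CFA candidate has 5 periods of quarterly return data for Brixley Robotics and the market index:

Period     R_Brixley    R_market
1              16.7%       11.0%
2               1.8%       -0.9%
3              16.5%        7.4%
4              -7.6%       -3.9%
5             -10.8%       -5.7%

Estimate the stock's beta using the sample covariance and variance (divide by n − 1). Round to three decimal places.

Mean R_i = (16.7 + 1.8 + 16.5 − 7.6 − 10.8) / 5 = 3.3200%
Mean R_m = (11.0 − 0.9 + 7.4 − 3.9 − 5.7) / 5 = 1.5800%
Σ(R_i − R̄_i)(R_m − R̄_m) = 369.1520  ⇒  Cov = 369.1520 / 4 = 92.2880
Σ(R_m − R̄_m)² = 211.7880  ⇒  Var(R_m) = 211.7880 / 4 = 52.9470
β = Cov / Var(R_m) = 92.2880 / 52.9470 = 1.7430

1.743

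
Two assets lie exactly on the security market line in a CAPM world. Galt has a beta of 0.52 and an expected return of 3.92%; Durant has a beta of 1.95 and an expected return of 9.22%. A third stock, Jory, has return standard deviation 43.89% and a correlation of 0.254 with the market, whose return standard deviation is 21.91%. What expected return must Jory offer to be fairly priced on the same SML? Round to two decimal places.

3.88%

MRP = (9.22% − 3.92%) / (1.95 − 0.52) = 3.7063%
R_f = 3.92% − 0.52 × 3.7063% = 1.9927%
β_Jory = ρ·σ_i/σ_m = 0.254 × 43.89 / 21.91 = 0.5088
E(R_Jory) = R_f + β × MRP = 1.9927% + 0.5088 × 3.7063% = 3.88%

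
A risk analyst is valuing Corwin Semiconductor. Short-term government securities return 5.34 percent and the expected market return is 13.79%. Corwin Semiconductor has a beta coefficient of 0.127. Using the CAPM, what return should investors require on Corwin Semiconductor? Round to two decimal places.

6.41%

Market risk premium = E(R_m) − R_f = 13.79% − 5.34% = 8.45%
E(R) = R_f + β × MRP = 5.34% + 0.127 × 8.45% = 6.41%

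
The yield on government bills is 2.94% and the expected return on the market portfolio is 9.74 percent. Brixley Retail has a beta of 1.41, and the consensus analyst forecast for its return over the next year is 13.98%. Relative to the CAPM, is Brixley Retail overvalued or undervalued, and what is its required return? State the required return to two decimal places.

Undervalued; required return 12.53%

MRP = 9.74% − 2.94% = 6.80%
Required return = R_f + β·MRP = 2.94% + 1.41 × 6.80% = 12.53%
Forecast 13.98% > required 12.53% → the stock plots above the SML → undervalued.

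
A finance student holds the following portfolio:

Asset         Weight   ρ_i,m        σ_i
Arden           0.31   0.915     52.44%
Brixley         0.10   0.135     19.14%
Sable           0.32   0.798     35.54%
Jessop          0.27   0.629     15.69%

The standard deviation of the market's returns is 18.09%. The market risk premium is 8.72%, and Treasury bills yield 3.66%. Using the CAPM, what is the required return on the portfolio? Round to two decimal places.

16.61%

β_Arden = 0.915 × 52.44% / 18.09% = 2.6524
β_Brixley = 0.135 × 19.14% / 18.09% = 0.1428
β_Sable = 0.798 × 35.54% / 18.09% = 1.5678
β_Jessop = 0.629 × 15.69% / 18.09% = 0.5456
β_P = Σ w_i β_i = 0.31×2.6524 + 0.10×0.1428 + 0.32×1.5678 + 0.27×0.5456 = 1.4855
E(R_P) = R_f + β_P × MRP = 3.66% + 1.4855 × 8.72% = 16.61%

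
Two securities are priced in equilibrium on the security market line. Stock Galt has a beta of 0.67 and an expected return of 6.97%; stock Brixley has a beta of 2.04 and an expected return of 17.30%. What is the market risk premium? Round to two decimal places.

Both satisfy E(R) = R_f + β·MRP, so the slope of the SML is
MRP = (17.30% − 6.97%) / (2.04 − 0.67) = 10.33% / 1.37 = 7.5401%

7.54%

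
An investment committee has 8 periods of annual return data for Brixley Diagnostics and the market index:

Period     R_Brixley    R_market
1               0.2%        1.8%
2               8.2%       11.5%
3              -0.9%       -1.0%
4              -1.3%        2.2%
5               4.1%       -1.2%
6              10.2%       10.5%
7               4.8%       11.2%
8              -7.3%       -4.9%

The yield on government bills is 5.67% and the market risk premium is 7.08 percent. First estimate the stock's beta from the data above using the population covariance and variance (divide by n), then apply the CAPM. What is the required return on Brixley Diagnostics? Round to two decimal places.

Mean R_i = (0.2 + 8.2 − 0.9 − 1.3 + 4.1 + 10.2 + 4.8 − 7.3) / 8 = 2.2500%
Mean R_m = (1.8 + 11.5 − 1.0 + 2.2 − 1.2 + 10.5 + 11.2 − 4.9) / 8 = 3.7625%
Σ(R_i − R̄_i)(R_m − R̄_m) = 216.6850  ⇒  Cov = 216.6850 / 8 = 27.0856
Σ(R_m − R̄_m)² = 289.2188  ⇒  Var(R_m) = 289.2188 / 8 = 36.1524
β = Cov / Var(R_m) = 27.0856 / 36.1524 = 0.7492
E(R) = R_f + β × MRP = 5.67% + 0.7492 × 7.08% = 10.97%

10.97%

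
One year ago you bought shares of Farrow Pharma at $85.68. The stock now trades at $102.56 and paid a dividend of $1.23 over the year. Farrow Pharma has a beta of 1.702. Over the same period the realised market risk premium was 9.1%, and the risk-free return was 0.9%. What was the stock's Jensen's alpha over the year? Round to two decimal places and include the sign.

+4.75%

Realised HPR = (P1 + D1 − P0) / P0 = (102.56 + 1.23 − 85.68) / 85.68 = 18.11 / 85.68 = 21.1368%
CAPM required = R_f + β·MRP = 0.9% + 1.702 × 9.1% = 16.3882%
α = realised − required = 21.1368% − 16.3882% = +4.75%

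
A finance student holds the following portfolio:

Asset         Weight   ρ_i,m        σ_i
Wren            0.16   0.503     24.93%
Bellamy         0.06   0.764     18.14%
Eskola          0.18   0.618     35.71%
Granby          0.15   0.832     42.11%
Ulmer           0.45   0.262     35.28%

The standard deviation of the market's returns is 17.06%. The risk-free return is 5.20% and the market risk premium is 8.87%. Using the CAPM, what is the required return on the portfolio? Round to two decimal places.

13.64%

β_Wren = 0.503 × 24.93% / 17.06% = 0.7350
β_Bellamy = 0.764 × 18.14% / 17.06% = 0.8124
β_Eskola = 0.618 × 35.71% / 17.06% = 1.2936
β_Granby = 0.832 × 42.11% / 17.06% = 2.0537
β_Ulmer = 0.262 × 35.28% / 17.06% = 0.5418
β_P = Σ w_i β_i = 0.16×0.7350 + 0.06×0.8124 + 0.18×1.2936 + 0.15×2.0537 + 0.45×0.5418 = 0.9511
E(R_P) = R_f + β_P × MRP = 5.20% + 0.9511 × 8.87% = 13.64%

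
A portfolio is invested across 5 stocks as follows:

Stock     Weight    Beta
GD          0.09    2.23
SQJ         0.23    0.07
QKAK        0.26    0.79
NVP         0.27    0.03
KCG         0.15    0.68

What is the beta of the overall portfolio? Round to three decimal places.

0.532

β_P = Σ w_i β_i = 0.09×2.23 + 0.23×0.07 + 0.26×0.79 + 0.27×0.03 + 0.15×0.68 = 0.5323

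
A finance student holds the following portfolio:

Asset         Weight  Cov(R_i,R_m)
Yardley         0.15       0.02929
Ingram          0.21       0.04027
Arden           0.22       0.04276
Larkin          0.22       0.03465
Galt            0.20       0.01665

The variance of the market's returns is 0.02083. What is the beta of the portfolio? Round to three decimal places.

1.594

β_Yardley = 0.02929 / 0.02083 = 1.4061
β_Ingram = 0.04027 / 0.02083 = 1.9333
β_Arden = 0.04276 / 0.02083 = 2.0528
β_Larkin = 0.03465 / 0.02083 = 1.6635
β_Galt = 0.01665 / 0.02083 = 0.7993
β_P = Σ w_i β_i = 0.15×1.4061 + 0.21×1.9333 + 0.22×2.0528 + 0.22×1.6635 + 0.20×0.7993 = 1.5944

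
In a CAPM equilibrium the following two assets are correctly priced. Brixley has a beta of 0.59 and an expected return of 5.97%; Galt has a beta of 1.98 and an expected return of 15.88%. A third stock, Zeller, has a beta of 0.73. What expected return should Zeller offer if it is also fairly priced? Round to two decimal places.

6.97%

MRP (SML slope) = (15.88% − 5.97%) / (1.98 − 0.59) = 9.91% / 1.39 = 7.1295%
R_f (intercept) = 5.97% − 0.59 × 7.1295% = 1.7636%
E(R_Zeller) = R_f + β × MRP = 1.7636% + 0.73 × 7.1295% = 6.97%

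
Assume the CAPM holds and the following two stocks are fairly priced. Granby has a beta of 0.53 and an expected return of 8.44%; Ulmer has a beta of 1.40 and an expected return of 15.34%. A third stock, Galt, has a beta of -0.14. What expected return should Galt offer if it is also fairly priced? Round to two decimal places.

MRP (SML slope) = (15.34% − 8.44%) / (1.40 − 0.53) = 6.90% / 0.87 = 7.9310%
R_f (intercept) = 8.44% − 0.53 × 7.9310% = 4.2366%
E(R_Galt) = R_f + β × MRP = 4.2366% + -0.14 × 7.9310% = 3.13%

3.13%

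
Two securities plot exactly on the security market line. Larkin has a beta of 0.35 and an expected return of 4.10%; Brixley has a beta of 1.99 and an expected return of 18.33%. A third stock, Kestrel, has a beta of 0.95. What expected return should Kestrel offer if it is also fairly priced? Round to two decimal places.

9.31%

MRP (SML slope) = (18.33% − 4.10%) / (1.99 − 0.35) = 14.23% / 1.64 = 8.6768%
R_f (intercept) = 4.10% − 0.35 × 8.6768% = 1.0631%
E(R_Kestrel) = R_f + β × MRP = 1.0631% + 0.95 × 8.6768% = 9.31%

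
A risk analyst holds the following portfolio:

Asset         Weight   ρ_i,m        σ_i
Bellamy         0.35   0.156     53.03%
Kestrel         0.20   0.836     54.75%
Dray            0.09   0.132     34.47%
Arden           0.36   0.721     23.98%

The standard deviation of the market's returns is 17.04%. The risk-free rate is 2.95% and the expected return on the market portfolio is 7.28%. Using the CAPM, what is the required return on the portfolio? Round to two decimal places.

β_Bellamy = 0.156 × 53.03% / 17.04% = 0.4855
β_Kestrel = 0.836 × 54.75% / 17.04% = 2.6861
β_Dray = 0.132 × 34.47% / 17.04% = 0.2670
β_Arden = 0.721 × 23.98% / 17.04% = 1.0146
β_P = Σ w_i β_i = 0.35×0.4855 + 0.20×2.6861 + 0.09×0.2670 + 0.36×1.0146 = 1.0964
MRP = 7.28% − 2.95% = 4.33%
E(R_P) = R_f + β_P × MRP = 2.95% + 1.0964 × 4.33% = 7.70%

7.70%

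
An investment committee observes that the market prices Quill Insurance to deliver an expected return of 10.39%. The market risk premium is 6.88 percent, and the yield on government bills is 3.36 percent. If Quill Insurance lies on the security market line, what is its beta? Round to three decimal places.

1.022

β = (E(R) − R_f) / MRP = (10.39% − 3.36%) / 6.88% = 7.03% / 6.88% = 1.022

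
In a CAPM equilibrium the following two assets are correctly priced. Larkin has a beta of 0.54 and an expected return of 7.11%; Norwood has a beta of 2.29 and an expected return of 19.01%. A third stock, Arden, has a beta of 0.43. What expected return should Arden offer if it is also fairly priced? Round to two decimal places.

6.36%

MRP (SML slope) = (19.01% − 7.11%) / (2.29 − 0.54) = 11.90% / 1.75 = 6.8000%
R_f (intercept) = 7.11% − 0.54 × 6.8000% = 3.4380%
E(R_Arden) = R_f + β × MRP = 3.4380% + 0.43 × 6.8000% = 6.36%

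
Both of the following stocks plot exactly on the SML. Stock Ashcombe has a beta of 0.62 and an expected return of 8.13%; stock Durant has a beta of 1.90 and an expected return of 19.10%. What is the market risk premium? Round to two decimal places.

8.57%

Both satisfy E(R) = R_f + β·MRP, so the slope of the SML is
MRP = (19.10% − 8.13%) / (1.90 − 0.62) = 10.97% / 1.28 = 8.5703%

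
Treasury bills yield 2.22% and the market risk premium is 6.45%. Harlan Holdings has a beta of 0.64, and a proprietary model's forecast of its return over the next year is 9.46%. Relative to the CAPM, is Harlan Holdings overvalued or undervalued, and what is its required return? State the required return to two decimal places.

Required return = R_f + β·MRP = 2.22% + 0.64 × 6.45% = 6.35%
Forecast 9.46% > required 6.35% → the stock plots above the SML → undervalued.

Undervalued; required return 6.35%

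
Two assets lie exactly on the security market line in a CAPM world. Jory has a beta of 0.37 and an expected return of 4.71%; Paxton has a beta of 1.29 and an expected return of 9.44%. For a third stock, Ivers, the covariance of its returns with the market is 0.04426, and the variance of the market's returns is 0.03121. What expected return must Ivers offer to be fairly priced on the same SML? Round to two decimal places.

MRP = (9.44% − 4.71%) / (1.29 − 0.37) = 5.1413%
R_f = 4.71% − 0.37 × 5.1413% = 2.8077%
β_Ivers = Cov / Var(R_m) = 0.04426 / 0.03121 = 1.4181
E(R_Ivers) = R_f + β × MRP = 2.8077% + 1.4181 × 5.1413% = 10.10%

10.10%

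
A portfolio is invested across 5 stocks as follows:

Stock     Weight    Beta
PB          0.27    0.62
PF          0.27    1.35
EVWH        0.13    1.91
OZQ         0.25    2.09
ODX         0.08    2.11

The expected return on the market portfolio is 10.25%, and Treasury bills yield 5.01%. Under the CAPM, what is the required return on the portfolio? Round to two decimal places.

β_P = Σ w_i β_i = 0.27×0.62 + 0.27×1.35 + 0.13×1.91 + 0.25×2.09 + 0.08×2.11 = 1.4715
MRP = 10.25% − 5.01% = 5.24%
E(R_P) = R_f + β_P × MRP = 5.01% + 1.4715 × 5.24% = 12.72%

12.72%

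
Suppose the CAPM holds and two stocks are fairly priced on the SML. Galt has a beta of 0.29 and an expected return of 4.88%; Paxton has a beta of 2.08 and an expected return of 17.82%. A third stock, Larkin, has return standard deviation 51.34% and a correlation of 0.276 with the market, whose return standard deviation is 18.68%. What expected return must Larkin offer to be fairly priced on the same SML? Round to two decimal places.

8.27%

MRP = (17.82% − 4.88%) / (2.08 − 0.29) = 7.2291%
R_f = 4.88% − 0.29 × 7.2291% = 2.7836%
β_Larkin = ρ·σ_i/σ_m = 0.276 × 51.34 / 18.68 = 0.7586
E(R_Larkin) = R_f + β × MRP = 2.7836% + 0.7586 × 7.2291% = 8.27%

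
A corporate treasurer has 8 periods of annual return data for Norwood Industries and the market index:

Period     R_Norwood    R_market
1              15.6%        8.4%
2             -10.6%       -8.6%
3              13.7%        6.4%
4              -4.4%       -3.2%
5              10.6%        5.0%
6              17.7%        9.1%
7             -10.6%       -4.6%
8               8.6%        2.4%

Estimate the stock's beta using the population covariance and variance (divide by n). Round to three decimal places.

1.757

Mean R_i = (15.6 − 10.6 + 13.7 − 4.4 + 10.6 + 17.7 − 10.6 + 8.6) / 8 = 5.0750%
Mean R_m = (8.4 − 8.6 + 6.4 − 3.2 + 5.0 + 9.1 − 4.6 + 2.4) / 8 = 1.8625%
Σ(R_i − R̄_i)(R_m − R̄_m) = 531.8125  ⇒  Cov = 531.8125 / 8 = 66.4766
Σ(R_m − R̄_m)² = 302.6988  ⇒  Var(R_m) = 302.6988 / 8 = 37.8374
β = Cov / Var(R_m) = 66.4766 / 37.8374 = 1.7569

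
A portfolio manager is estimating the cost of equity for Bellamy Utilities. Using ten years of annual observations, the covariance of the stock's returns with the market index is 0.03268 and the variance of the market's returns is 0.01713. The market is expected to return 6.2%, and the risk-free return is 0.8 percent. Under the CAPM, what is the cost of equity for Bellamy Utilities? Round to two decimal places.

β = Cov(R_i, R_m) / Var(R_m) = 0.03268 / 0.01713 = 1.9078
MRP = 6.2% − 0.8% = 5.40%
E(R) = R_f + β × MRP = 0.8% + 1.9078 × 5.4% = 11.10%

11.10%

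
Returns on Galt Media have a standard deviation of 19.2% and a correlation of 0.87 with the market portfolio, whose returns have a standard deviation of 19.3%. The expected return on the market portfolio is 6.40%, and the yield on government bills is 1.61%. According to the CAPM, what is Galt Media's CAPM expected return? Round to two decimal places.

5.76%

β = ρ × σ_i / σ_m = 0.87 × 19.2% / 19.3% = 0.8655
MRP = 6.40% − 1.61% = 4.79%
E(R) = 1.61% + 0.8655 × 4.79% = 5.76%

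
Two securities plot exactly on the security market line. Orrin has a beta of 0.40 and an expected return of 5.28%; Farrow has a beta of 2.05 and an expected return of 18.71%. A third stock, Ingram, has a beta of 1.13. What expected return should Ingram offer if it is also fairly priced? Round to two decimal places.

11.22%

MRP (SML slope) = (18.71% − 5.28%) / (2.05 − 0.40) = 13.43% / 1.65 = 8.1394%
R_f (intercept) = 5.28% − 0.40 × 8.1394% = 2.0242%
E(R_Ingram) = R_f + β × MRP = 2.0242% + 1.13 × 8.1394% = 11.22%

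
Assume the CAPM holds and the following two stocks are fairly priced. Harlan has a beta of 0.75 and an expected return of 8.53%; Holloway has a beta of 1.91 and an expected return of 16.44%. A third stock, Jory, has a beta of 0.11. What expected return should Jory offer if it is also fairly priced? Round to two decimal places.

4.17%

MRP (SML slope) = (16.44% − 8.53%) / (1.91 − 0.75) = 7.91% / 1.16 = 6.8190%
R_f (intercept) = 8.53% − 0.75 × 6.8190% = 3.4158%
E(R_Jory) = R_f + β × MRP = 3.4158% + 0.11 × 6.8190% = 4.17%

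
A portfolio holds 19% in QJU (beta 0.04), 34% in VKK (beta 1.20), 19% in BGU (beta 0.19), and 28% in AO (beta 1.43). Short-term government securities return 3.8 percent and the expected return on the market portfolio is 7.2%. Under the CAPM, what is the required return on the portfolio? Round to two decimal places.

6.70%

β_P = Σ w_i β_i = 0.19×0.04 + 0.34×1.20 + 0.19×0.19 + 0.28×1.43 = 0.8521
MRP = 7.2% − 3.8% = 3.40%
E(R_P) = R_f + β_P × MRP = 3.8% + 0.8521 × 3.4% = 6.70%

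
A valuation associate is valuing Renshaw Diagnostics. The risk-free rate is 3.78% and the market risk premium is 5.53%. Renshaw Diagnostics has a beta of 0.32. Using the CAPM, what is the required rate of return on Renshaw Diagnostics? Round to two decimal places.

E(R) = R_f + β × MRP = 3.78% + 0.32 × 5.53% = 5.55%

5.55%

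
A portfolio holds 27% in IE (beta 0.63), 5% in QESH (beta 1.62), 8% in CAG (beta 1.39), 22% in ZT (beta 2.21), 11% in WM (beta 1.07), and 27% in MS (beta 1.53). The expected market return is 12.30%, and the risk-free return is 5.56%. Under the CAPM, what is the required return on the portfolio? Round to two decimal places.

14.86%

β_P = Σ w_i β_i = 0.27×0.63 + 0.05×1.62 + 0.08×1.39 + 0.22×2.21 + 0.11×1.07 + 0.27×1.53 = 1.3793
MRP = 12.30% − 5.56% = 6.74%
E(R_P) = R_f + β_P × MRP = 5.56% + 1.3793 × 6.74% = 14.86%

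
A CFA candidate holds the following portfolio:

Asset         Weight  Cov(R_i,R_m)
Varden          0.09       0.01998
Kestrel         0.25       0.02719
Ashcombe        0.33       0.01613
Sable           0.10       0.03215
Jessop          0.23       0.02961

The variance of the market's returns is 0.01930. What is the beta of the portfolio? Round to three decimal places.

β_Varden = 0.01998 / 0.01930 = 1.0352
β_Kestrel = 0.02719 / 0.01930 = 1.4088
β_Ashcombe = 0.01613 / 0.01930 = 0.8358
β_Sable = 0.03215 / 0.01930 = 1.6658
β_Jessop = 0.02961 / 0.01930 = 1.5342
β_P = Σ w_i β_i = 0.09×1.0352 + 0.25×1.4088 + 0.33×0.8358 + 0.10×1.6658 + 0.23×1.5342 = 1.2406

1.241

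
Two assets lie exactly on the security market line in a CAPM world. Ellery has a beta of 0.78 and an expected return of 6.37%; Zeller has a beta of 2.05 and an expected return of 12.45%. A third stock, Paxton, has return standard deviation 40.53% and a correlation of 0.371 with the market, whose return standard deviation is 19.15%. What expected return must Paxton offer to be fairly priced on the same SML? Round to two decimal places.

MRP = (12.45% − 6.37%) / (2.05 − 0.78) = 4.7874%
R_f = 6.37% − 0.78 × 4.7874% = 2.6358%
β_Paxton = ρ·σ_i/σ_m = 0.371 × 40.53 / 19.15 = 0.7852
E(R_Paxton) = R_f + β × MRP = 2.6358% + 0.7852 × 4.7874% = 6.39%

6.39%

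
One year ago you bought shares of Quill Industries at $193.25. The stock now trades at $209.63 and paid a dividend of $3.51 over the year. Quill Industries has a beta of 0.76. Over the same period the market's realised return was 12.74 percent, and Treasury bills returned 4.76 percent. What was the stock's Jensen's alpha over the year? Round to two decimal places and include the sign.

Realised HPR = (P1 + D1 − P0) / P0 = (209.63 + 3.51 − 193.25) / 193.25 = 19.89 / 193.25 = 10.2924%
MRP = 12.74% − 4.76% = 7.98%
CAPM required = R_f + β·MRP = 4.76% + 0.76 × 7.98% = 10.8248%
α = realised − required = 10.2924% − 10.8248% = -0.53%

-0.53%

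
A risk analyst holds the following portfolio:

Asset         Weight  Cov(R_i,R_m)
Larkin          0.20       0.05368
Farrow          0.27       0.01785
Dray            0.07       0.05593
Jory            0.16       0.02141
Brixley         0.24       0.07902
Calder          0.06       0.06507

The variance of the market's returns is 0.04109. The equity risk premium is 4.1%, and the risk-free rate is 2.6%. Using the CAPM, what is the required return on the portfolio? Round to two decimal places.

β_Larkin = 0.05368 / 0.04109 = 1.3064
β_Farrow = 0.01785 / 0.04109 = 0.4344
β_Dray = 0.05593 / 0.04109 = 1.3612
β_Jory = 0.02141 / 0.04109 = 0.5211
β_Brixley = 0.07902 / 0.04109 = 1.9231
β_Calder = 0.06507 / 0.04109 = 1.5836
β_P = Σ w_i β_i = 0.20×1.3064 + 0.27×0.4344 + 0.07×1.3612 + 0.16×0.5211 + 0.24×1.9231 + 0.06×1.5836 = 1.1138
E(R_P) = R_f + β_P × MRP = 2.6% + 1.1138 × 4.1% = 7.17%

7.17%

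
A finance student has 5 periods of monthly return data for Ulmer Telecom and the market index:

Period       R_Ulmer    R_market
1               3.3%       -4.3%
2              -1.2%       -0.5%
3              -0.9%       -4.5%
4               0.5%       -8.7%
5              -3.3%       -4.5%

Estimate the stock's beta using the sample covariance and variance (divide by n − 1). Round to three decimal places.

Mean R_i = (3.3 − 1.2 − 0.9 + 0.5 − 3.3) / 5 = -0.3200%
Mean R_m = (-4.3 − 0.5 − 4.5 − 8.7 − 4.5) / 5 = -4.5000%
Σ(R_i − R̄_i)(R_m − R̄_m) = -6.2400  ⇒  Cov = -6.2400 / 4 = -1.5600
Σ(R_m − R̄_m)² = 33.6800  ⇒  Var(R_m) = 33.6800 / 4 = 8.4200
β = Cov / Var(R_m) = -1.5600 / 8.4200 = -0.1853

-0.185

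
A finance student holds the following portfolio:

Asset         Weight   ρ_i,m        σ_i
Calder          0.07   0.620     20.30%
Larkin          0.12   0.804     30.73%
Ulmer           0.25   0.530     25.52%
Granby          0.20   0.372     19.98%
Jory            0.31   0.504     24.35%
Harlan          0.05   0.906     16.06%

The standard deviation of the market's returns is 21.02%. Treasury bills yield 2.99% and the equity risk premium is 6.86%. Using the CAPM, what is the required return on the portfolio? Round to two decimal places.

β_Calder = 0.620 × 20.30% / 21.02% = 0.5988
β_Larkin = 0.804 × 30.73% / 21.02% = 1.1754
β_Ulmer = 0.530 × 25.52% / 21.02% = 0.6435
β_Granby = 0.372 × 19.98% / 21.02% = 0.3536
β_Jory = 0.504 × 24.35% / 21.02% = 0.5838
β_Harlan = 0.906 × 16.06% / 21.02% = 0.6922
β_P = Σ w_i β_i = 0.07×0.5988 + 0.12×1.1754 + 0.25×0.6435 + 0.20×0.3536 + 0.31×0.5838 + 0.05×0.6922 = 0.6301
E(R_P) = R_f + β_P × MRP = 2.99% + 0.6301 × 6.86% = 7.31%

7.31%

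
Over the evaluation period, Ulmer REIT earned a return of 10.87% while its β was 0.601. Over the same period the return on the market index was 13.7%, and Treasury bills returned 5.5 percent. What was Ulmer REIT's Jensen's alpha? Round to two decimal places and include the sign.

Market excess return = 13.7% − 5.5% = 8.20%
CAPM benchmark = R_f + β(R_m − R_f) = 5.5% + 0.601 × 8.2% = 10.4282%
α = actual − benchmark = 10.87% − 10.4282% = +0.44%

+0.44%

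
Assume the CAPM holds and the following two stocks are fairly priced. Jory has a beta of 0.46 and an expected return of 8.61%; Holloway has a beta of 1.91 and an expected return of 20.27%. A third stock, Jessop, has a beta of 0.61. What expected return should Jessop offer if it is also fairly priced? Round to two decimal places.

MRP (SML slope) = (20.27% − 8.61%) / (1.91 − 0.46) = 11.66% / 1.45 = 8.0414%
R_f (intercept) = 8.61% − 0.46 × 8.0414% = 4.9110%
E(R_Jessop) = R_f + β × MRP = 4.9110% + 0.61 × 8.0414% = 9.82%

9.82%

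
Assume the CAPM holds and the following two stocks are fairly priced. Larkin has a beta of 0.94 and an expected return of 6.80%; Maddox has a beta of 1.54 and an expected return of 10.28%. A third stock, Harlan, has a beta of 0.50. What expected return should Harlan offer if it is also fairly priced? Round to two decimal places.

MRP (SML slope) = (10.28% − 6.80%) / (1.54 − 0.94) = 3.48% / 0.60 = 5.8000%
R_f (intercept) = 6.80% − 0.94 × 5.8000% = 1.3480%
E(R_Harlan) = R_f + β × MRP = 1.3480% + 0.50 × 5.8000% = 4.25%

4.25%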